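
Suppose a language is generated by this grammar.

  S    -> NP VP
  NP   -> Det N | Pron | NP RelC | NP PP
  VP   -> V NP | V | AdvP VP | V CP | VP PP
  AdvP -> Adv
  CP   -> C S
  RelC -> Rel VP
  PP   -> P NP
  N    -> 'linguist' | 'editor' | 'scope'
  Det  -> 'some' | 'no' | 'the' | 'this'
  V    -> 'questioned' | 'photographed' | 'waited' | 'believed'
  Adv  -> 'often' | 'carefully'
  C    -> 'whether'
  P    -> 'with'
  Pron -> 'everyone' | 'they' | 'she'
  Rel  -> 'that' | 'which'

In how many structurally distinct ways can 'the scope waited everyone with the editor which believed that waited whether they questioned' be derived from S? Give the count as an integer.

4

Two of the 4 distinct bracketings:
[S [NP [Det the] [N scope]] [VP [V waited] [NP [NP [NP [NP [Pron everyone]] [PP [P with] [NP [Det the] [N editor]]]] [RelC [Rel which] [VP [V believed]]]] [RelC [Rel that] [VP [V waited] [CP [C whether] [S [NP [Pron they]] [VP [V questioned]]]]]]]]]
[S [NP [Det the] [N scope]] [VP [V waited] [NP [NP [NP [Pron everyone]] [PP [P with] [NP [NP [Det the] [N editor]] [RelC [Rel which] [VP [V believed]]]]]] [RelC [Rel that] [VP [V waited] [CP [C whether] [S [NP [Pron they]] [VP [V questioned]]]]]]]]]
The trees differ in how a recursive rule is bracketed over the same span.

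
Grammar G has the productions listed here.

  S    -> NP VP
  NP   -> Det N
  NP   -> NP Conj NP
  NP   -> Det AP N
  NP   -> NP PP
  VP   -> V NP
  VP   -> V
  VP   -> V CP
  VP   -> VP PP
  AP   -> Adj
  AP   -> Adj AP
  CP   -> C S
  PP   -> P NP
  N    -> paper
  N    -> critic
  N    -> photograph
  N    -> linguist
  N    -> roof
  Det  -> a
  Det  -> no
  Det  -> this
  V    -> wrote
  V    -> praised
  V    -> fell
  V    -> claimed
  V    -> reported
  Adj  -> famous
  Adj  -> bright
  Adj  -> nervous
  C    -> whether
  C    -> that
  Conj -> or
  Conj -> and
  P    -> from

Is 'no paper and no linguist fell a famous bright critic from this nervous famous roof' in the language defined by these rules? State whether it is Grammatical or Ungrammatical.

[S [NP [NP [Det no] [N paper]] [Conj and] [NP [Det no] [N linguist]]] [VP [V fell] [NP [NP [Det a] [AP [Adj famous] [AP [Adj bright]]] [N critic]] [PP [P from] [NP [Det this] [AP [Adj nervous] [AP [Adj famous]]] [N roof]]]]]]
Every word is introduced by a lexical rule and the phrasal rules combine the resulting categories into a single S.

Grammatical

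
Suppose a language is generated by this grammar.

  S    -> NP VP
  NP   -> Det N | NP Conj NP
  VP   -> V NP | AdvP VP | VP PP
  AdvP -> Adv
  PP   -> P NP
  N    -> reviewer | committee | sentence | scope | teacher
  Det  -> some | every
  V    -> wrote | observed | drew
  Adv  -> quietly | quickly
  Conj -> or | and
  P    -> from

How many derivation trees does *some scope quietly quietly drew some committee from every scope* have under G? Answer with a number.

Two of the 3 distinct bracketings:
[S [NP [Det some] [N scope]] [VP [AdvP [Adv quietly]] [VP [AdvP [Adv quietly]] [VP [VP [V drew] [NP [Det some] [N committee]]] [PP [P from] [NP [Det every] [N scope]]]]]]]
[S [NP [Det some] [N scope]] [VP [AdvP [Adv quietly]] [VP [VP [AdvP [Adv quietly]] [VP [V drew] [NP [Det some] [N committee]]]] [PP [P from] [NP [Det every] [N scope]]]]]]
The trees differ in how a recursive rule is bracketed over the same span.

3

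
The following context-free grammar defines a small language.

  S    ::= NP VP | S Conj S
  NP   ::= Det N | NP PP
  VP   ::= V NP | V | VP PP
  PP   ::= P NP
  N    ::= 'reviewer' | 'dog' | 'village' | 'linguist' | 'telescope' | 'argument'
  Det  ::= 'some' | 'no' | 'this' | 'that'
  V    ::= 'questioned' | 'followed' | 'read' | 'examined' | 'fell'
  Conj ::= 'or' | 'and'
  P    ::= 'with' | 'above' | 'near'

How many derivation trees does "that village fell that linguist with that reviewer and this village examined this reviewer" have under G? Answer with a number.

2

The two bracketings:
[S [S [NP [Det that] [N village]] [VP [V fell] [NP [NP [Det that] [N linguist]] [PP [P with] [NP [Det that] [N reviewer]]]]]] [Conj and] [S [NP [Det this] [N village]] [VP [V examined] [NP [Det this] [N reviewer]]]]]
[S [S [NP [Det that] [N village]] [VP [VP [V fell] [NP [Det that] [N linguist]]] [PP [P with] [NP [Det that] [N reviewer]]]]] [Conj and] [S [NP [Det this] [N village]] [VP [V examined] [NP [Det this] [N reviewer]]]]]
The difference turns on whether NP → NP PP is used at the relevant span, versus an alternative expansion of NP.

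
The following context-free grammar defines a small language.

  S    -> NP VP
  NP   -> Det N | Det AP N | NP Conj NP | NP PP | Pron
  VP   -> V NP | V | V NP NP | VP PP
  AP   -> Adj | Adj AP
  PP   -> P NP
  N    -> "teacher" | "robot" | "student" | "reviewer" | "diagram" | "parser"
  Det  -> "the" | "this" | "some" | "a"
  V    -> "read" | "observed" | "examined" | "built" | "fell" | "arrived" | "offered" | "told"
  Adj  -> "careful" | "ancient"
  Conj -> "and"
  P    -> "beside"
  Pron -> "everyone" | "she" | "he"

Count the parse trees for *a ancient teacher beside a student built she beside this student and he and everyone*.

7

Two of the 7 distinct bracketings:
[S [NP [NP [Det a] [AP [Adj ancient]] [N teacher]] [PP [P beside] [NP [Det a] [N student]]]] [VP [V built] [NP [NP [NP [Pron she]] [PP [P beside] [NP [Det this] [N student]]]] [Conj and] [NP [NP [Pron he]] [Conj and] [NP [Pron everyone]]]]]]
[S [NP [NP [Det a] [AP [Adj ancient]] [N teacher]] [PP [P beside] [NP [Det a] [N student]]]] [VP [V built] [NP [NP [NP [NP [Pron she]] [PP [P beside] [NP [Det this] [N student]]]] [Conj and] [NP [Pron he]]] [Conj and] [NP [Pron everyone]]]]]
The trees differ in how a recursive rule is bracketed over the same span.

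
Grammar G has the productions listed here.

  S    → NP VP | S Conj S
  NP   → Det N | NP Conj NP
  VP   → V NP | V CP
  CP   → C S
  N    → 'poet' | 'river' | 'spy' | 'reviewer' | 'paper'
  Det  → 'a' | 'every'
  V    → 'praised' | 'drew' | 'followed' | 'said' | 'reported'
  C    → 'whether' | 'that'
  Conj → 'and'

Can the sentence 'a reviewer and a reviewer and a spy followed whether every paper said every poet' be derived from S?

[S [NP [NP [Det a] [N reviewer]] [Conj and] [NP [NP [Det a] [N reviewer]] [Conj and] [NP [Det a] [N spy]]]] [VP [V followed] [CP [C whether] [S [NP [Det every] [N paper]] [VP [V said] [NP [Det every] [N poet]]]]]]]
The bracketing above is licensed at every node by one of the given productions, with S at the root.

Grammatical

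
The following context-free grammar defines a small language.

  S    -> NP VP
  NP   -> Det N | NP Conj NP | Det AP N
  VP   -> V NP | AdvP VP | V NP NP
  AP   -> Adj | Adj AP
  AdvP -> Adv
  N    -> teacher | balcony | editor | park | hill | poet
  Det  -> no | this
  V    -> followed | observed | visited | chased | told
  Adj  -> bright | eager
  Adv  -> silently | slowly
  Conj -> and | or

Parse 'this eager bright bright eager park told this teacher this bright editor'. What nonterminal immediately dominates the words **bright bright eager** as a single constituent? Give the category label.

AP

[S [NP [Det this] [AP [Adj eager] [AP [Adj bright] [AP [Adj bright] [AP [Adj eager]]]]] [N park]] [VP [V told] [NP [Det this] [N teacher]] [NP [Det this] [AP [Adj bright]] [N editor]]]]
The span 'bright bright eager' is the AP node built by AP → Adj AP.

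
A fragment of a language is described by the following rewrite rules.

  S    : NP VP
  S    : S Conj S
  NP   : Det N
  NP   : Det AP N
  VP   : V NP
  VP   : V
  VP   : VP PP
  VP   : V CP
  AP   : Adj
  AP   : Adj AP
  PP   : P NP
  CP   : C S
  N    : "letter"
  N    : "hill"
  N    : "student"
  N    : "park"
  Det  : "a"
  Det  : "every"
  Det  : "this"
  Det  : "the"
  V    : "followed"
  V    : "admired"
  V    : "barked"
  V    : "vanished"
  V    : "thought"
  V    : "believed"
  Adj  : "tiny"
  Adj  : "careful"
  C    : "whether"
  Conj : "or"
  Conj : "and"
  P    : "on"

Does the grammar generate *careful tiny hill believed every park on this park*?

For S → NP VP, no prefix of the string parses as an NP. The alternative S rule S → S Conj S likewise has no satisfying split.

Ungrammatical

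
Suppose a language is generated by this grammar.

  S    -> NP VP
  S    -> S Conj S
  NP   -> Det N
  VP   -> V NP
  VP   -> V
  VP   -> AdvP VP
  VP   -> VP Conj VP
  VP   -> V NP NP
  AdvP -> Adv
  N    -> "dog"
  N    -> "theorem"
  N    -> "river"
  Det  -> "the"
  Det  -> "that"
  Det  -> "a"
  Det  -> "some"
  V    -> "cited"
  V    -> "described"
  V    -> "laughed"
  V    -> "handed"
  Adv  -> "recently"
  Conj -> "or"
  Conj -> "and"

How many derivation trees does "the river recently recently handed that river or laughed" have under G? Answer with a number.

Two of the 3 distinct bracketings:
[S [NP [Det the] [N river]] [VP [AdvP [Adv recently]] [VP [AdvP [Adv recently]] [VP [VP [V handed] [NP [Det that] [N river]]] [Conj or] [VP [V laughed]]]]]]
[S [NP [Det the] [N river]] [VP [AdvP [Adv recently]] [VP [VP [AdvP [Adv recently]] [VP [V handed] [NP [Det that] [N river]]]] [Conj or] [VP [V laughed]]]]]
The trees differ in how a recursive rule is bracketed over the same span.

3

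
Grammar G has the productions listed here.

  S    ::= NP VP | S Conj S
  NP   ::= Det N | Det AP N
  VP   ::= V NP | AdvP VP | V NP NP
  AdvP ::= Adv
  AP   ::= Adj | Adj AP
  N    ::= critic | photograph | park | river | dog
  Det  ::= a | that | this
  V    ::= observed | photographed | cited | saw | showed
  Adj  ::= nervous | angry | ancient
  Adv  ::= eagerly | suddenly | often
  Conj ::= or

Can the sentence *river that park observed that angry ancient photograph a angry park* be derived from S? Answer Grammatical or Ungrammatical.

For S → NP VP, no prefix of the string parses as an NP. The alternative S rule S → S Conj S likewise has no satisfying split.

Ungrammatical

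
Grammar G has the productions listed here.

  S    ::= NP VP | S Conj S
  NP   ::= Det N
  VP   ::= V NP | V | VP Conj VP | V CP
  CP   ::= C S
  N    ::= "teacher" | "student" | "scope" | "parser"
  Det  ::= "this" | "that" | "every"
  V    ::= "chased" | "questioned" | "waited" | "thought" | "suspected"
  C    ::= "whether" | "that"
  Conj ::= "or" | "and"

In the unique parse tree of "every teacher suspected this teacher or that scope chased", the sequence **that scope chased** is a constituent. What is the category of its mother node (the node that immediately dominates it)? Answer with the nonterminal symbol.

S

[S [S [NP [Det every] [N teacher]] [VP [V suspected] [NP [Det this] [N teacher]]]] [Conj or] [S [NP [Det that] [N scope]] [VP [V chased]]]]
The span 'that scope chased' is the S node built by S → NP VP.
Its mother is the S built by S → S Conj S.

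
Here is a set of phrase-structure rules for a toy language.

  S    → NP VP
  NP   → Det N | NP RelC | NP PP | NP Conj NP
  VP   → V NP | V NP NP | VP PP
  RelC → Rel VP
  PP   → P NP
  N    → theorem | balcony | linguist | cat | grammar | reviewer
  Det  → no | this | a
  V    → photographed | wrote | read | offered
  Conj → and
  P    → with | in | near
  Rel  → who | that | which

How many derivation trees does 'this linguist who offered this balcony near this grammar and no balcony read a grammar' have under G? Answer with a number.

7

Two of the 7 distinct bracketings:
[S [NP [NP [Det this] [N linguist]] [RelC [Rel who] [VP [V offered] [NP [NP [Det this] [N balcony]] [PP [P near] [NP [NP [Det this] [N grammar]] [Conj and] [NP [Det no] [N balcony]]]]]]]] [VP [V read] [NP [Det a] [N grammar]]]]
[S [NP [NP [Det this] [N linguist]] [RelC [Rel who] [VP [V offered] [NP [NP [NP [Det this] [N balcony]] [PP [P near] [NP [Det this] [N grammar]]]] [Conj and] [NP [Det no] [N balcony]]]]]] [VP [V read] [NP [Det a] [N grammar]]]]
The trees differ in how a recursive rule is bracketed over the same span.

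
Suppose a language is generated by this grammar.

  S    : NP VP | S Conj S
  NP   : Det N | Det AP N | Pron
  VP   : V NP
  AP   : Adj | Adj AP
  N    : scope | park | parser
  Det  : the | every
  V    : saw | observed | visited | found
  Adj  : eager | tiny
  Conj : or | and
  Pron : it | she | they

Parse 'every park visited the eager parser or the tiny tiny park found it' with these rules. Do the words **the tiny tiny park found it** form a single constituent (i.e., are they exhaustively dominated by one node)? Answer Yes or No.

Yes

[S [S [NP [Det every] [N park]] [VP [V visited] [NP [Det the] [AP [Adj eager]] [N parser]]]] [Conj or] [S [NP [Det the] [AP [Adj tiny] [AP [Adj tiny]]] [N park]] [VP [V found] [NP [Pron it]]]]]
The words 'the tiny tiny park found it' are exhaustively dominated by a single S node (built by S → NP VP), so they form a constituent.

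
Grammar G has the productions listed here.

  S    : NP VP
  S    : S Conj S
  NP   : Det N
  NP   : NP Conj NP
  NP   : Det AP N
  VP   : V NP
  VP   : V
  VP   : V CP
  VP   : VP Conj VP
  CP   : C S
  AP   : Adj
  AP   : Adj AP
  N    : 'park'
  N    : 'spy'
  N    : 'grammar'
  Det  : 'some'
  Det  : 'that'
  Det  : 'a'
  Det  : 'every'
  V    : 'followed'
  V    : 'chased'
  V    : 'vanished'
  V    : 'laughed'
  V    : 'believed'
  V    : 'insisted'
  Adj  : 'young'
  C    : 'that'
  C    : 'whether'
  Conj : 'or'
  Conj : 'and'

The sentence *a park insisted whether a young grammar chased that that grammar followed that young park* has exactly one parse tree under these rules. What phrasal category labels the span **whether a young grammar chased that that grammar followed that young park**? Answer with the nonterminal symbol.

S
  NP
    Det: a
    N: park
  VP
    V: insisted
    CP
      C: whether
      S
        NP
          Det: a
          AP
            Adj: young
          N: grammar
        VP
          V: chased
          CP
            C: that
            S
              NP
                Det: that
                N: grammar
              VP
                V: followed
                NP
                  Det: that
                  AP
                    Adj: young
                  N: park
The span 'whether a young grammar chased that that grammar followed that young park' is the CP node built by CP → C S.

CP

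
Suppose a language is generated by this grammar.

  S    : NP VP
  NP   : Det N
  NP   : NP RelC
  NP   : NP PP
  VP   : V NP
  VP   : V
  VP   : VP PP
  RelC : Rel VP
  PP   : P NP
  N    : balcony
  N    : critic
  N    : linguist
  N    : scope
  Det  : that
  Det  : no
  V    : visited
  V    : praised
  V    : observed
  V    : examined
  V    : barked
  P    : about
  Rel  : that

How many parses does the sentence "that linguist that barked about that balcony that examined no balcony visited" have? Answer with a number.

Two of the 4 distinct bracketings:
[S [NP [NP [Det that] [N linguist]] [RelC [Rel that] [VP [VP [V barked]] [PP [P about] [NP [NP [Det that] [N balcony]] [RelC [Rel that] [VP [V examined] [NP [Det no] [N balcony]]]]]]]]] [VP [V visited]]]
[S [NP [NP [NP [Det that] [N linguist]] [RelC [Rel that] [VP [VP [V barked]] [PP [P about] [NP [Det that] [N balcony]]]]]] [RelC [Rel that] [VP [V examined] [NP [Det no] [N balcony]]]]] [VP [V visited]]]
The trees differ in how a recursive rule is bracketed over the same span.

4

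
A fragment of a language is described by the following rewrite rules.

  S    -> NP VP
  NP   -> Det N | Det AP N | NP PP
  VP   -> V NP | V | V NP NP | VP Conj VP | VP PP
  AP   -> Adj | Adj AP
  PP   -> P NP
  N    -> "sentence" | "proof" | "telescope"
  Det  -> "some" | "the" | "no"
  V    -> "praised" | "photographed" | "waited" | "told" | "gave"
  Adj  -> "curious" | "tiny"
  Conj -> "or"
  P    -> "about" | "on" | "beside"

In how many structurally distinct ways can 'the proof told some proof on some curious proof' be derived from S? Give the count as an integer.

2

The two bracketings:
[S [NP [Det the] [N proof]] [VP [V told] [NP [NP [Det some] [N proof]] [PP [P on] [NP [Det some] [AP [Adj curious]] [N proof]]]]]]
[S [NP [Det the] [N proof]] [VP [VP [V told] [NP [Det some] [N proof]]] [PP [P on] [NP [Det some] [AP [Adj curious]] [N proof]]]]]
The difference turns on whether NP → NP PP is used at the relevant span, versus an alternative expansion of NP.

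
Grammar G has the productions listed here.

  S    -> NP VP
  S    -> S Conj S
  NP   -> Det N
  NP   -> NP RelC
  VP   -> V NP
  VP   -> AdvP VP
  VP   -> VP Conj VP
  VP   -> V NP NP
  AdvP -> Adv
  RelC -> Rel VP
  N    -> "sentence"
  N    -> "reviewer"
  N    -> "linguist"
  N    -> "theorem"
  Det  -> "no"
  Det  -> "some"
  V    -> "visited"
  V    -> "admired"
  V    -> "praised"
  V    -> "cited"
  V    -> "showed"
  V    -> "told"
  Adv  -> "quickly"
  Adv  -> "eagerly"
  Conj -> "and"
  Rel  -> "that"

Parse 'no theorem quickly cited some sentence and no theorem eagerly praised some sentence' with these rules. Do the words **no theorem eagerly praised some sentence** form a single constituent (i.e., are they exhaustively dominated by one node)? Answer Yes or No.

[S [S [NP [Det no] [N theorem]] [VP [AdvP [Adv quickly]] [VP [V cited] [NP [Det some] [N sentence]]]]] [Conj and] [S [NP [Det no] [N theorem]] [VP [AdvP [Adv eagerly]] [VP [V praised] [NP [Det some] [N sentence]]]]]]
The words 'no theorem eagerly praised some sentence' are exhaustively dominated by a single S node (built by S → NP VP), so they form a constituent.

Yes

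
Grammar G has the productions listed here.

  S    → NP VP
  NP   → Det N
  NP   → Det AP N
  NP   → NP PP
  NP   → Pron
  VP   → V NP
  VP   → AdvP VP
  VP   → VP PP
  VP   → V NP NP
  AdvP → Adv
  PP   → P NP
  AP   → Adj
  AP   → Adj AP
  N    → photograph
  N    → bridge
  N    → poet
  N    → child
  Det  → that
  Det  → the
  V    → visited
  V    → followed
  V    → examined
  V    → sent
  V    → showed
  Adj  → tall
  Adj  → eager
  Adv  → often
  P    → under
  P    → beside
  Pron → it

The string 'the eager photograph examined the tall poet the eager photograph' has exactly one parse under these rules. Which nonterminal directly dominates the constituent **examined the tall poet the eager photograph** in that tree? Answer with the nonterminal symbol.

S

S
  NP
    Det: the
    AP
      Adj: eager
    N: photograph
  VP
    V: examined
    NP
      Det: the
      AP
        Adj: tall
      N: poet
    NP
      Det: the
      AP
        Adj: eager
      N: photograph
The span 'examined the tall poet the eager photograph' is the VP node built by VP → V NP NP.
Its mother is the S built by S → NP VP.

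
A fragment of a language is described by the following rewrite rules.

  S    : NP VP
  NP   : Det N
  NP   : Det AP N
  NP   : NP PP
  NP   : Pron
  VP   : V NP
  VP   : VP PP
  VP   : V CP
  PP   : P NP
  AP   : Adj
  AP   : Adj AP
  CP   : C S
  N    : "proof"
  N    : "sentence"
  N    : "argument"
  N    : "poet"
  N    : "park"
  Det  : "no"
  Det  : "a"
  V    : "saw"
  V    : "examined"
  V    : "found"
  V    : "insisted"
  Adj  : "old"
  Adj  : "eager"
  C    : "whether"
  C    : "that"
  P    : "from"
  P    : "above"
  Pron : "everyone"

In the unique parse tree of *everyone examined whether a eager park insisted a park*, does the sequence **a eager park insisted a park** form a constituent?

[S [NP [Pron everyone]] [VP [V examined] [CP [C whether] [S [NP [Det a] [AP [Adj eager]] [N park]] [VP [V insisted] [NP [Det a] [N park]]]]]]]
The words 'a eager park insisted a park' are exhaustively dominated by a single S node (built by S → NP VP), so they form a constituent.

Yes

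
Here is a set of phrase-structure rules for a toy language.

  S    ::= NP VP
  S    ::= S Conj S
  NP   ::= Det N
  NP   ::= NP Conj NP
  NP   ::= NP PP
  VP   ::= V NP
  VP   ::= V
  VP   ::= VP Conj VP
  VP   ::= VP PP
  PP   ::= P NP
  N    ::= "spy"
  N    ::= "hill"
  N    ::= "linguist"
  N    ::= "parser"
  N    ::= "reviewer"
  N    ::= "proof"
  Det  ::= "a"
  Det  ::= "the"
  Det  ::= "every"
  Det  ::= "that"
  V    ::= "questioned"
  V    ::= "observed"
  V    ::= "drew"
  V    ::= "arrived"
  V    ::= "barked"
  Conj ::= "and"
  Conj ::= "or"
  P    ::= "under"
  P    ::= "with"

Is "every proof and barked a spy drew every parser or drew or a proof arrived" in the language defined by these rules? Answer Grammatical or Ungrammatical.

Ungrammatical

For S → NP VP, the only prefix that parses as NP is 'every proof', but the remainder 'and barked a spy drew every parser or drew or a proof arrived' is not a VP under these rules. The alternative S rule S → S Conj S likewise has no satisfying split.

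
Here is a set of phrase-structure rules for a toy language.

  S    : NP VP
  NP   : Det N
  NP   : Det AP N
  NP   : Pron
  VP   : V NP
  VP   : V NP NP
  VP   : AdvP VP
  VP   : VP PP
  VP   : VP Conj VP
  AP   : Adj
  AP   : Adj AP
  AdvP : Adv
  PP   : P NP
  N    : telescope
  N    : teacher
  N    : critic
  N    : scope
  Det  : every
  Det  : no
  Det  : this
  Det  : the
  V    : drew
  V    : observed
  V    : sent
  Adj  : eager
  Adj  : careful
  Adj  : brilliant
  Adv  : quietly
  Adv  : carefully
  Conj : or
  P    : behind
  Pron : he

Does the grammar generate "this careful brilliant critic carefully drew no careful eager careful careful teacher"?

S
  NP
    Det: this
    AP
      Adj: careful
      AP
        Adj: brilliant
    N: critic
  VP
    AdvP
      Adv: carefully
    VP
      V: drew
      NP
        Det: no
        AP
          Adj: careful
          AP
            Adj: eager
            AP
              Adj: careful
              AP
                Adj: careful
        N: teacher
Every word is introduced by a lexical rule and the phrasal rules combine the resulting categories into a single S.

Grammatical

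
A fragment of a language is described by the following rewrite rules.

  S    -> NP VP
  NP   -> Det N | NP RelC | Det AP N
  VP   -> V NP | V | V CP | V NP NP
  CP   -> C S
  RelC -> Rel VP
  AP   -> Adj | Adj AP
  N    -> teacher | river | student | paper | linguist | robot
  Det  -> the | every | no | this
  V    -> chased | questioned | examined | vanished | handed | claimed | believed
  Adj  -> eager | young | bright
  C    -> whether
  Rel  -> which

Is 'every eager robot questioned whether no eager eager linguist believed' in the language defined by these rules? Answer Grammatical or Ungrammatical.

Grammatical

[S [NP [Det every] [AP [Adj eager]] [N robot]] [VP [V questioned] [CP [C whether] [S [NP [Det no] [AP [Adj eager] [AP [Adj eager]]] [N linguist]] [VP [V believed]]]]]]
Every word is introduced by a lexical rule and the phrasal rules combine the resulting categories into a single S.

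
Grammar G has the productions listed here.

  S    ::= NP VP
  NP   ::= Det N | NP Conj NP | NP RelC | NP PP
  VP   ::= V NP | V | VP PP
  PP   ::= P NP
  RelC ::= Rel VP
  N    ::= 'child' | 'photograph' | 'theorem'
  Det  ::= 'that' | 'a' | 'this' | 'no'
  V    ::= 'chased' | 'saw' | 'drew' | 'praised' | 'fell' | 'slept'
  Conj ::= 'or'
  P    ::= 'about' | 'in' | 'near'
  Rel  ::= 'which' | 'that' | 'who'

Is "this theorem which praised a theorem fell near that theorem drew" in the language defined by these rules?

Ungrammatical

For S → NP VP, every NP-prefix leaves a non-VP remainder: after 'this theorem' the remainder is not a VP; after 'this theorem which praised' the remainder is not a VP; after 'this theorem which praised a theorem' the remainder is not a VP.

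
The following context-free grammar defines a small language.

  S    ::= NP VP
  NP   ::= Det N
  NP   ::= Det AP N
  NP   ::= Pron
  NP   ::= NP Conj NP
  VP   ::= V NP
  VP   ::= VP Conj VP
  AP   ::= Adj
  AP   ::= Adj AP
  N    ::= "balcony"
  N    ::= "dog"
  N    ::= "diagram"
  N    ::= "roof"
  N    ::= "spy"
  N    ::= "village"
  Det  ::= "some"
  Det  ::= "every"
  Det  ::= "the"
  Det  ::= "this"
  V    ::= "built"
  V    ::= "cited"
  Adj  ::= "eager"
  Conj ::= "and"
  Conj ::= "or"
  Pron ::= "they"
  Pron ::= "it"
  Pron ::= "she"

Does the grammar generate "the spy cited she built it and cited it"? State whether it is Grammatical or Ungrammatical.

Ungrammatical

For S → NP VP, the only prefix that parses as NP is 'the spy', but the remainder 'cited she built it and cited it' is not a VP under these rules.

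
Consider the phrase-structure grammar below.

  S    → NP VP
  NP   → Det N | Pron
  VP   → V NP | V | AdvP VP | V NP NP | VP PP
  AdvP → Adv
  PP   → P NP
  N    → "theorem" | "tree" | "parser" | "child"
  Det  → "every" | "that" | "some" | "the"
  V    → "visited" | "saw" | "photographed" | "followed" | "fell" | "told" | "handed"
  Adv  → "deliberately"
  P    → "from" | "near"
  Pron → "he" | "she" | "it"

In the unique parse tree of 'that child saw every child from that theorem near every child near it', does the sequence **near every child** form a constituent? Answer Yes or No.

[S [NP [Det that] [N child]] [VP [VP [VP [VP [V saw] [NP [Det every] [N child]]] [PP [P from] [NP [Det that] [N theorem]]]] [PP [P near] [NP [Det every] [N child]]]] [PP [P near] [NP [Pron it]]]]]
The words 'near every child' are exhaustively dominated by a single PP node (built by PP → P NP), so they form a constituent.

Yes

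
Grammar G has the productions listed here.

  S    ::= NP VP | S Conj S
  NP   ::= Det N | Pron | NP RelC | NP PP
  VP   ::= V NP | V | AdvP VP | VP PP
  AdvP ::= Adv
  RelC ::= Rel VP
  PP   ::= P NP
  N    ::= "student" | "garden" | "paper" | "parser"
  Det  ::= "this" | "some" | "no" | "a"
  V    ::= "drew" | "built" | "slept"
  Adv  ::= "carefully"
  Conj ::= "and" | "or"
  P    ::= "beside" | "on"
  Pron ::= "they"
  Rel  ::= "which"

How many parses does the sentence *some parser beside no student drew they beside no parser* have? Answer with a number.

2

The two bracketings:
[S [NP [NP [Det some] [N parser]] [PP [P beside] [NP [Det no] [N student]]]] [VP [V drew] [NP [NP [Pron they]] [PP [P beside] [NP [Det no] [N parser]]]]]]
[S [NP [NP [Det some] [N parser]] [PP [P beside] [NP [Det no] [N student]]]] [VP [VP [V drew] [NP [Pron they]]] [PP [P beside] [NP [Det no] [N parser]]]]]
The difference turns on whether VP → VP PP is used at the relevant span, versus an alternative expansion of VP.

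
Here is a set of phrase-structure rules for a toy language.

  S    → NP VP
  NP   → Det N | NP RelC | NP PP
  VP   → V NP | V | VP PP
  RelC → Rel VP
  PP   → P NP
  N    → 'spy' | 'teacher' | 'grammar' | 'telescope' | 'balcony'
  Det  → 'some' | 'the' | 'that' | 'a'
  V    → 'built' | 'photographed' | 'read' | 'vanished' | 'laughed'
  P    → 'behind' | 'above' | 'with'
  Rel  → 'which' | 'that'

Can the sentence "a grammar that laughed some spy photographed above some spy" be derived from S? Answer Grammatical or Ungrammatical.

Grammatical

[S [NP [NP [Det a] [N grammar]] [RelC [Rel that] [VP [V laughed] [NP [Det some] [N spy]]]]] [VP [VP [V photographed]] [PP [P above] [NP [Det some] [N spy]]]]]
The bracketing above is licensed at every node by one of the given productions, with S at the root.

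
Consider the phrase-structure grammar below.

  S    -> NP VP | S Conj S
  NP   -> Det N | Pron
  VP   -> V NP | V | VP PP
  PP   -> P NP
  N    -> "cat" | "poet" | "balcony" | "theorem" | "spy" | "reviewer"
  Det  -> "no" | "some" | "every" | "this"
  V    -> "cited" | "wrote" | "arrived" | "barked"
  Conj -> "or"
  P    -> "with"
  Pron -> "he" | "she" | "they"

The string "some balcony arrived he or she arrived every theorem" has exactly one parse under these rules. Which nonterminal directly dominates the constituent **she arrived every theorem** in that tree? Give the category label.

[S [S [NP [Det some] [N balcony]] [VP [V arrived] [NP [Pron he]]]] [Conj or] [S [NP [Pron she]] [VP [V arrived] [NP [Det every] [N theorem]]]]]
The span 'she arrived every theorem' is the S node built by S → NP VP.
Its mother is the S built by S → S Conj S.

S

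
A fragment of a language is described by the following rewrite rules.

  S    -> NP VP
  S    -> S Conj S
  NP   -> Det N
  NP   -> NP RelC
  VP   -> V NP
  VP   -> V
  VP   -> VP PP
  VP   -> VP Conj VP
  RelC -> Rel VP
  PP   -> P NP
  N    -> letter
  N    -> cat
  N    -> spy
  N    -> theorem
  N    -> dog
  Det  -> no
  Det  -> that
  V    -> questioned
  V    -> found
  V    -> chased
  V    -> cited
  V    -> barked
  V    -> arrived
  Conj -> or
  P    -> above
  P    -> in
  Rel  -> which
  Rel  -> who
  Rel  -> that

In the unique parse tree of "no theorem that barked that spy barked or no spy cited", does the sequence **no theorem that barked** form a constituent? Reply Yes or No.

No

[S [S [NP [NP [Det no] [N theorem]] [RelC [Rel that] [VP [V barked] [NP [Det that] [N spy]]]]] [VP [V barked]]] [Conj or] [S [NP [Det no] [N spy]] [VP [V cited]]]]
The smallest constituent containing 'no theorem that barked' is the NP spanning 'no theorem that barked that spy'; no single node in the tree dominates exactly the given words.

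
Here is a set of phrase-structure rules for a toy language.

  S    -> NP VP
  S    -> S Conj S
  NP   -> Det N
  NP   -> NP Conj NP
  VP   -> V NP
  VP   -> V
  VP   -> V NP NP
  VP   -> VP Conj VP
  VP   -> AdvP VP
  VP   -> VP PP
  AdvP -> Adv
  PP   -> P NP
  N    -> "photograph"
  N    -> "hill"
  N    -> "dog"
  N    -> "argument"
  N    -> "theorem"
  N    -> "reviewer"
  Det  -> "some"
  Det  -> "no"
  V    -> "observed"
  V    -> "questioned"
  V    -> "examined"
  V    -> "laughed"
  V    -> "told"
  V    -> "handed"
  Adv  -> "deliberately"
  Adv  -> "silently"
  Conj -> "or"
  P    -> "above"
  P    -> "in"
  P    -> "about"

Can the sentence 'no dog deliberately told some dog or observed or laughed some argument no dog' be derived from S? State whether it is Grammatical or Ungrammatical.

[S [NP [Det no] [N dog]] [VP [VP [AdvP [Adv deliberately]] [VP [V told] [NP [Det some] [N dog]]]] [Conj or] [VP [VP [V observed]] [Conj or] [VP [V laughed] [NP [Det some] [N argument]] [NP [Det no] [N dog]]]]]]
Each bracket corresponds to one application of a listed rule, so the string is derivable from S.

Grammatical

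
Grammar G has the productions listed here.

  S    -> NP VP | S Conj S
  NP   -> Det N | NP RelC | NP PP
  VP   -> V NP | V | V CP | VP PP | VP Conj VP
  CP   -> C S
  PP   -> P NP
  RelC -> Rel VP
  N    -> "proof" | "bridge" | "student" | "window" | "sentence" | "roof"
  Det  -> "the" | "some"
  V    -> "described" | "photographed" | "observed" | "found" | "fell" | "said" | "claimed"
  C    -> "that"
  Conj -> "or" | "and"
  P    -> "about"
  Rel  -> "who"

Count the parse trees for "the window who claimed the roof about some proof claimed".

Two of the 3 distinct bracketings:
[S [NP [NP [Det the] [N window]] [RelC [Rel who] [VP [V claimed] [NP [NP [Det the] [N roof]] [PP [P about] [NP [Det some] [N proof]]]]]]] [VP [V claimed]]]
[S [NP [NP [Det the] [N window]] [RelC [Rel who] [VP [VP [V claimed] [NP [Det the] [N roof]]] [PP [P about] [NP [Det some] [N proof]]]]]] [VP [V claimed]]]
The difference turns on whether NP → NP PP is used at the relevant span, versus an alternative expansion of NP.

3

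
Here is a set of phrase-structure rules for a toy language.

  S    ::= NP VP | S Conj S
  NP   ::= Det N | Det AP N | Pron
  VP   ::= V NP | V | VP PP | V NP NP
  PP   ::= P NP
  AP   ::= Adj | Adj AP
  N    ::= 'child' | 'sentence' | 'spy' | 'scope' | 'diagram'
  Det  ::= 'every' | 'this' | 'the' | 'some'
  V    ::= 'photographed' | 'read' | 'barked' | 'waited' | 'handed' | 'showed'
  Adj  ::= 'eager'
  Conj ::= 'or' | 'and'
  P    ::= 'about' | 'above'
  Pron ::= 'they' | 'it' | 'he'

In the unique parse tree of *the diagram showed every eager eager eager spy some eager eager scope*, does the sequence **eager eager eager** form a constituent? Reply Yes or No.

Yes

[S [NP [Det the] [N diagram]] [VP [V showed] [NP [Det every] [AP [Adj eager] [AP [Adj eager] [AP [Adj eager]]]] [N spy]] [NP [Det some] [AP [Adj eager] [AP [Adj eager]]] [N scope]]]]
The words 'eager eager eager' are exhaustively dominated by a single AP node (built by AP → Adj AP), so they form a constituent.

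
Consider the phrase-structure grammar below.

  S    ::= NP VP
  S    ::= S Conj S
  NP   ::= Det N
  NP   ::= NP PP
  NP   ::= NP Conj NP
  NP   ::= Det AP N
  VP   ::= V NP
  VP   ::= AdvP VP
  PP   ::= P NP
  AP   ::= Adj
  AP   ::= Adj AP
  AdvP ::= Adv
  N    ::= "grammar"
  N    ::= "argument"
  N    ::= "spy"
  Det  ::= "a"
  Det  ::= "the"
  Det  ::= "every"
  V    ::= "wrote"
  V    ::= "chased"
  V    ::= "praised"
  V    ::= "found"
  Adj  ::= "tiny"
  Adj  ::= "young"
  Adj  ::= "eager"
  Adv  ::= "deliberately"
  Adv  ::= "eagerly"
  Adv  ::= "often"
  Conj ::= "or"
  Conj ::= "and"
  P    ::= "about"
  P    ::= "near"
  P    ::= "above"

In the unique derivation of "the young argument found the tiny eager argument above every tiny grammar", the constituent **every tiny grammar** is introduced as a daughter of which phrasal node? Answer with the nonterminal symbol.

S
  NP
    Det: the
    AP
      Adj: young
    N: argument
  VP
    V: found
    NP
      NP
        Det: the
        AP
          Adj: tiny
          AP
            Adj: eager
        N: argument
      PP
        P: above
        NP
          Det: every
          AP
            Adj: tiny
          N: grammar
The span 'every tiny grammar' is the NP node built by NP → Det AP N.
Its mother is the PP built by PP → P NP.

PP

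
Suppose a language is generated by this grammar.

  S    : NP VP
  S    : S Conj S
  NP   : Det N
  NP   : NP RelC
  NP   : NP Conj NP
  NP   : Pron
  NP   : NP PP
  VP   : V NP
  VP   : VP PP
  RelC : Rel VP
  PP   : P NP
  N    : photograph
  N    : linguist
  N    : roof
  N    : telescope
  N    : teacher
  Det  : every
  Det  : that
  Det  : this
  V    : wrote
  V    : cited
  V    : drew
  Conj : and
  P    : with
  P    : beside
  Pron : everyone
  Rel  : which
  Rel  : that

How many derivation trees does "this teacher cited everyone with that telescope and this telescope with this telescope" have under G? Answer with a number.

10

Two of the 10 distinct bracketings:
[S [NP [Det this] [N teacher]] [VP [V cited] [NP [NP [NP [Pron everyone]] [PP [P with] [NP [Det that] [N telescope]]]] [Conj and] [NP [NP [Det this] [N telescope]] [PP [P with] [NP [Det this] [N telescope]]]]]]]
[S [NP [Det this] [N teacher]] [VP [V cited] [NP [NP [Pron everyone]] [PP [P with] [NP [NP [Det that] [N telescope]] [Conj and] [NP [NP [Det this] [N telescope]] [PP [P with] [NP [Det this] [N telescope]]]]]]]]]
The trees differ in how a recursive rule is bracketed over the same span.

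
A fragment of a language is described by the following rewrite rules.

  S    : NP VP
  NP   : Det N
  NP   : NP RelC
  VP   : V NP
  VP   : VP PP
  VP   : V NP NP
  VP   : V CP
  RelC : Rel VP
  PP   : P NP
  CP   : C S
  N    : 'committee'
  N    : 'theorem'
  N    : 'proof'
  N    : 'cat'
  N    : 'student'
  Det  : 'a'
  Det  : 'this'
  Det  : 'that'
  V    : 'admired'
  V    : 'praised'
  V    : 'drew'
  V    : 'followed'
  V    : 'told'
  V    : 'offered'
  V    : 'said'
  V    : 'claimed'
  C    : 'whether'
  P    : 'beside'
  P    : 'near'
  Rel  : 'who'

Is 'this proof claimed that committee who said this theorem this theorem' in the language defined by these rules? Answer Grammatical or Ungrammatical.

Grammatical

[S [NP [Det this] [N proof]] [VP [V claimed] [NP [NP [Det that] [N committee]] [RelC [Rel who] [VP [V said] [NP [Det this] [N theorem]] [NP [Det this] [N theorem]]]]]]]
The bracketing above is licensed at every node by one of the given productions, with S at the root.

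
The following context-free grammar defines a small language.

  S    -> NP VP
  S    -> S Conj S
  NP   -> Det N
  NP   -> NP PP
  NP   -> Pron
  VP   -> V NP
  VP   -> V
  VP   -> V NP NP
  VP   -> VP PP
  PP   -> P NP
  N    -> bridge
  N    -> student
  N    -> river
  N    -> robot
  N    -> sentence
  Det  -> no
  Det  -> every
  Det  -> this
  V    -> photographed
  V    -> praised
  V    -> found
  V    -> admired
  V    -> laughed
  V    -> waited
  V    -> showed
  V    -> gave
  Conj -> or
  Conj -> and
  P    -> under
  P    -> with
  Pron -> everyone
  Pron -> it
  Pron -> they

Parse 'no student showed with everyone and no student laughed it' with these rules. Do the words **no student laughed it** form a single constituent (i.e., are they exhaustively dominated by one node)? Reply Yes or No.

[S [S [NP [Det no] [N student]] [VP [VP [V showed]] [PP [P with] [NP [Pron everyone]]]]] [Conj and] [S [NP [Det no] [N student]] [VP [V laughed] [NP [Pron it]]]]]
The words 'no student laughed it' are exhaustively dominated by a single S node (built by S → NP VP), so they form a constituent.

Yes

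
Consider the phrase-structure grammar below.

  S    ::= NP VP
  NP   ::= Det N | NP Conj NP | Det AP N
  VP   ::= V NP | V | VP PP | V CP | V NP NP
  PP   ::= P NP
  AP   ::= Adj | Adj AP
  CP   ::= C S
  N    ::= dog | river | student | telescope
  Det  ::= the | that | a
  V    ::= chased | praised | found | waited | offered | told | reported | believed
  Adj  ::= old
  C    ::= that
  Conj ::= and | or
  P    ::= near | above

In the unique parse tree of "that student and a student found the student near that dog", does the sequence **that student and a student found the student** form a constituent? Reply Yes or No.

[S [NP [NP [Det that] [N student]] [Conj and] [NP [Det a] [N student]]] [VP [VP [V found] [NP [Det the] [N student]]] [PP [P near] [NP [Det that] [N dog]]]]]
The smallest constituent containing 'that student and a student found the student' is the S spanning 'that student and a student found the student near that dog'; no single node in the tree dominates exactly the given words.

No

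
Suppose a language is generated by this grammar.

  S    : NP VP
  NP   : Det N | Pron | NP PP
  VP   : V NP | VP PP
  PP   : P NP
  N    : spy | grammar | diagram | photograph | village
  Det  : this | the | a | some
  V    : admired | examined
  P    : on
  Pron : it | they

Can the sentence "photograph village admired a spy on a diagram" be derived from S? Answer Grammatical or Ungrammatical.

An N word can never sit immediately before an N word in any string this grammar generates, so the substring 'photograph village' rules out a derivation.

Ungrammatical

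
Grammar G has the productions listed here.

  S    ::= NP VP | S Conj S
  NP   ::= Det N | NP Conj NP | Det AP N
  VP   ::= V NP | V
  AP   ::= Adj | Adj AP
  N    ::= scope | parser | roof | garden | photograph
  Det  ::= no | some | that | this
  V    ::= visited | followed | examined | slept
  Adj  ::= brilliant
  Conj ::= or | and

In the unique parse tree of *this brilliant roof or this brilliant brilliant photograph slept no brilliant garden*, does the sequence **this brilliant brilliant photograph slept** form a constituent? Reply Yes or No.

[S [NP [NP [Det this] [AP [Adj brilliant]] [N roof]] [Conj or] [NP [Det this] [AP [Adj brilliant] [AP [Adj brilliant]]] [N photograph]]] [VP [V slept] [NP [Det no] [AP [Adj brilliant]] [N garden]]]]
The smallest constituent containing 'this brilliant brilliant photograph slept' is the S spanning 'this brilliant roof or this brilliant brilliant photograph slept no brilliant garden'; no single node in the tree dominates exactly the given words.

No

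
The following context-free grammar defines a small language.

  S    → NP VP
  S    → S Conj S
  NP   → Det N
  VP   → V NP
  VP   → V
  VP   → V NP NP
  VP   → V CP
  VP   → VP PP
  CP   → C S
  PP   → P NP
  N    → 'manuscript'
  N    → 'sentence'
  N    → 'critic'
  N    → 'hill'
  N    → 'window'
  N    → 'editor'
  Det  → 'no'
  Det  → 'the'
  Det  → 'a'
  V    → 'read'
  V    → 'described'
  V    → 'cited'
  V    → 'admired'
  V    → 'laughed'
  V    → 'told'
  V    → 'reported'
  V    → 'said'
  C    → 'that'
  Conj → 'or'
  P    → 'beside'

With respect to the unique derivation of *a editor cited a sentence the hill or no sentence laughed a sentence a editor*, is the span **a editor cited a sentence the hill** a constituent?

[S [S [NP [Det a] [N editor]] [VP [V cited] [NP [Det a] [N sentence]] [NP [Det the] [N hill]]]] [Conj or] [S [NP [Det no] [N sentence]] [VP [V laughed] [NP [Det a] [N sentence]] [NP [Det a] [N editor]]]]]
The words 'a editor cited a sentence the hill' are exhaustively dominated by a single S node (built by S → NP VP), so they form a constituent.

Yes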